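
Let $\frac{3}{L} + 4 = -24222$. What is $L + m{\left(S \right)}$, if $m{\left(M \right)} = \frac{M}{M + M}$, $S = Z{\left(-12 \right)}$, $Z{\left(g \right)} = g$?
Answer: $\frac{6055}{12113} \approx 0.49988$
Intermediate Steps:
$L = - \frac{3}{24226}$ ($L = \frac{3}{-4 - 24222} = \frac{3}{-24226} = 3 \left(- \frac{1}{24226}\right) = - \frac{3}{24226} \approx -0.00012383$)
$S = -12$
$m{\left(M \right)} = \frac{1}{2}$ ($m{\left(M \right)} = \frac{M}{2 M} = \frac{1}{2 M} M = \frac{1}{2}$)
$L + m{\left(S \right)} = - \frac{3}{24226} + \frac{1}{2} = \frac{6055}{12113}$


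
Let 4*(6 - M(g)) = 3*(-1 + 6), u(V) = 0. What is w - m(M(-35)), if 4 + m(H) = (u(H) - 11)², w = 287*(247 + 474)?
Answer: 206810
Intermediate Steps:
w = 206927 (w = 287*721 = 206927)
M(g) = 9/4 (M(g) = 6 - 3*(-1 + 6)/4 = 6 - 3*5/4 = 6 - ¼*15 = 6 - 15/4 = 9/4)
m(H) = 117 (m(H) = -4 + (0 - 11)² = -4 + (-11)² = -4 + 121 = 117)
w - m(M(-35)) = 206927 - 1*117 = 206927 - 117 = 206810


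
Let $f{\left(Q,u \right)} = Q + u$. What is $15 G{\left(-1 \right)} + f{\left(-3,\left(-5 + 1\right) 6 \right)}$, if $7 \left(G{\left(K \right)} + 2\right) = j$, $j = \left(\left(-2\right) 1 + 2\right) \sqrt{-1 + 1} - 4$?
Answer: $- \frac{459}{7} \approx -65.571$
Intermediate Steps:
$j = -4$ ($j = \left(-2 + 2\right) \sqrt{0} - 4 = 0 \cdot 0 - 4 = 0 - 4 = -4$)
$G{\left(K \right)} = - \frac{18}{7}$ ($G{\left(K \right)} = -2 + \frac{1}{7} \left(-4\right) = -2 - \frac{4}{7} = - \frac{18}{7}$)
$15 G{\left(-1 \right)} + f{\left(-3,\left(-5 + 1\right) 6 \right)} = 15 \left(- \frac{18}{7}\right) + \left(-3 + \left(-5 + 1\right) 6\right) = - \frac{270}{7} - 27 = - \frac{459}{7}$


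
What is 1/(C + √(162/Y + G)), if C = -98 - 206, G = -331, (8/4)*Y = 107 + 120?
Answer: -69008/21053245 - I*√16982551/21053245 ≈ -0.0032778 - 0.00019574*I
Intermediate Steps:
Y = 227/2 (Y = (107 + 120)/2 = (½)*227 = 227/2 ≈ 113.50)
C = -304
1/(C + √(162/Y + G)) = 1/(-304 + √(162/(227/2) - 331)) = 1/(-304 + √(162*(2/227) - 331)) = 1/(-304 + √(324/227 - 331)) = 1/(-304 + √(-74813/227)) = 1/(-304 + I*√16982551/227)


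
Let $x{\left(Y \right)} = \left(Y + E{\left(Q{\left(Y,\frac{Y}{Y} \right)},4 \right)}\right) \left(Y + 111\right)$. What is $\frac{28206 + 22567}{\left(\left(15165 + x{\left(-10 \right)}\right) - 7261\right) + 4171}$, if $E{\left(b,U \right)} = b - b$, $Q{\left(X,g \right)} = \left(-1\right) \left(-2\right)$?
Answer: $\frac{50773}{11065} \approx 4.5886$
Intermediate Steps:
$Q{\left(X,g \right)} = 2$
$E{\left(b,U \right)} = 0$
$x{\left(Y \right)} = Y \left(111 + Y\right)$ ($x{\left(Y \right)} = \left(Y + 0\right) \left(Y + 111\right) = Y \left(111 + Y\right)$)
$\frac{28206 + 22567}{\left(\left(15165 + x{\left(-10 \right)}\right) - 7261\right) + 4171} = \frac{28206 + 22567}{\left(\left(15165 - 10 \left(111 - 10\right)\right) - 7261\right) + 4171} = \frac{50773}{\left(\left(15165 - 1010\right) - 7261\right) + 4171} = \frac{50773}{\left(14155 - 7261\right) + 4171} = \frac{50773}{6894 + 4171} = \frac{50773}{11065}$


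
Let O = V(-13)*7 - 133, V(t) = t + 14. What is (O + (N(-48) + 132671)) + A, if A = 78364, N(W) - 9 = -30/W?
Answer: 1687349/8 ≈ 2.1092e+5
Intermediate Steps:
V(t) = 14 + t
N(W) = 9 - 30/W
O = -126 (O = (14 - 13)*7 - 133 = 1*7 - 133 = 7 - 133 = -126)
(O + (N(-48) + 132671)) + A = (-126 + ((9 - 30/(-48)) + 132671)) + 78364 = (-126 + ((9 - 30*(-1/48)) + 132671)) + 78364 = (-126 + ((9 + 5/8) + 132671)) + 78364 = (-126 + (77/8 + 132671)) + 78364 = (-126 + 1061445/8) + 78364 = 1060437/8 + 78364 = 1687349/8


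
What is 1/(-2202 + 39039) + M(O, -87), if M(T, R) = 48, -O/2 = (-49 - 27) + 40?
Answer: 1768177/36837 ≈ 48.000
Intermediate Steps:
O = 72 (O = -2*((-49 - 27) + 40) = -2*(-76 + 40) = -2*(-36) = 72)
1/(-2202 + 39039) + M(O, -87) = 1/(-2202 + 39039) + 48 = 1/36837 + 48 = 1768177/36837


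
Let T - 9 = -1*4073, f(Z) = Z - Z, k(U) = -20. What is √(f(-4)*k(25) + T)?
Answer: 4*I*√254 ≈ 63.75*I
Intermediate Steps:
f(Z) = 0
T = -4064 (T = 9 - 1*4073 = 9 - 4073 = -4064)
√(f(-4)*k(25) + T) = √(0*(-20) - 4064) = √(0 - 4064) = √(-4064) = 4*I*√254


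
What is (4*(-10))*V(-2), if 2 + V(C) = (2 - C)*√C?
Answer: 80 - 160*I*√2 ≈ 80.0 - 226.27*I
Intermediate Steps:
V(C) = -2 + √C*(2 - C) (V(C) = -2 + (2 - C)*√C = -2 + √C*(2 - C))
(4*(-10))*V(-2) = (4*(-10))*(-2 - (-2)^(3/2) + 2*√(-2)) = -40*(-2 - (-2)*I*√2 + 2*(I*√2)) = -40*(-2 + 2*I*√2 + 2*I*√2) = -40*(-2 + 4*I*√2) = 80 - 160*I*√2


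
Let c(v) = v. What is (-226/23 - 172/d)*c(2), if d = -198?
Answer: -40792/2277 ≈ -17.915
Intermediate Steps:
(-226/23 - 172/d)*c(2) = (-226/23 - 172/(-198))*2 = (-226*1/23 - 172*(-1/198))*2 = (-226/23 + 86/99)*2 = -20396/2277*2 = -40792/2277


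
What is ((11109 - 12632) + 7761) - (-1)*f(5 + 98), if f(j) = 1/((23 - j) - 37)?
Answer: 729845/117 ≈ 6238.0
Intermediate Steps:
f(j) = 1/(-14 - j)
((11109 - 12632) + 7761) - (-1)*f(5 + 98) = ((11109 - 12632) + 7761) - (-1)*(-1/(14 + (5 + 98))) = (-1523 + 7761) - (-1)*(-1/(14 + 103)) = 6238 - (-1)*(-1/117) = 6238 - (-1)*(-1*1/117) = 6238 - (-1)*(-1)/117 = 6238 - 1*1/117 = 6238 - 1/117 = 729845/117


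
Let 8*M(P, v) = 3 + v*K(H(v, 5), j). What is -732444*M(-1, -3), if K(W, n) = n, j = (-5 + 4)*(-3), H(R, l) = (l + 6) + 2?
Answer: 549333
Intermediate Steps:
H(R, l) = 8 + l (H(R, l) = (6 + l) + 2 = 8 + l)
j = 3 (j = -1*(-3) = 3)
M(P, v) = 3/8 + 3*v/8 (M(P, v) = (3 + v*3)/8 = (3 + 3*v)/8 = 3/8 + 3*v/8)
-732444*M(-1, -3) = -732444*(3/8 + (3/8)*(-3)) = -732444*(3/8 - 9/8) = -732444*(-¾) = 549333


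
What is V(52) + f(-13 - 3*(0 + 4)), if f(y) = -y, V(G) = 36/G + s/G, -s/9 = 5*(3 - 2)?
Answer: 1291/52 ≈ 24.827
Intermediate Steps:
s = -45 (s = -45*(3 - 2) = -45 ≈ -45.000)
V(G) = -9/G (V(G) = 36/G - 45/G = -9/G)
V(52) + f(-13 - 3*(0 + 4)) = -9/52 - (-13 - 3*(0 + 4)) = -9*1/52 - (-13 - 3*4) = -9/52 - (-13 - 1*12) = -9/52 - (-13 - 12) = -9/52 - 1*(-25) = -9/52 + 25 = 1291/52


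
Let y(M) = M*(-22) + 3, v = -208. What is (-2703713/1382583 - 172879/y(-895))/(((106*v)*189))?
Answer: 146131893283/56728866003539184 ≈ 2.5760e-6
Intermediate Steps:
y(M) = 3 - 22*M (y(M) = -22*M + 3 = 3 - 22*M)
(-2703713/1382583 - 172879/y(-895))/(((106*v)*189)) = (-2703713/1382583 - 172879/(3 - 22*(-895)))/(((106*(-208))*189)) = (-2703713*1/1382583 - 172879/(3 + 19690))/((-22048*189)) = (-2703713/1382583 - 172879/19693)/(-4167072) = (-2703713/1382583 - 172879*1/19693)*(-1/4167072) = (-2703713/1382583 - 172879/19693)*(-1/4167072) = -292263786566/27227207019*(-1/4167072) = 146131893283/56728866003539184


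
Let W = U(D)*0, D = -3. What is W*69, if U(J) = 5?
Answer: 0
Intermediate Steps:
W = 0 (W = 5*0 = 0)
W*69 = 0*69 = 0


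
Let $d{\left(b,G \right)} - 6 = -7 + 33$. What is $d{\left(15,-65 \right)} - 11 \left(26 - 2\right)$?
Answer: $-232$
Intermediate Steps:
$d{\left(b,G \right)} = 32$ ($d{\left(b,G \right)} = 6 + \left(-7 + 33\right) = 6 + 26 = 32$)
$d{\left(15,-65 \right)} - 11 \left(26 - 2\right) = 32 - 11 \left(26 - 2\right) = 32 - 264 = -232$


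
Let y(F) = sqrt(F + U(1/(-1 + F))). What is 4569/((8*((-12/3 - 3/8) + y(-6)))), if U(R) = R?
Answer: -1119405/11327 - 36552*I*sqrt(301)/11327 ≈ -98.826 - 55.986*I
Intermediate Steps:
y(F) = sqrt(F + 1/(-1 + F))
4569/((8*((-12/3 - 3/8) + y(-6)))) = 4569/((8*((-12/3 - 3/8) + sqrt((1 - 6*(-1 - 6))/(-1 - 6))))) = 4569/((8*((-12*1/3 - 3*1/8) + sqrt((1 - 6*(-7))/(-7))))) = 4569/((8*((-4 - 3/8) + sqrt(-(1 + 42)/7)))) = 4569/((8*(-35/8 + sqrt(-1/7*43)))) = 4569/((8*(-35/8 + sqrt(-43/7)))) = 4569/((8*(-35/8 + I*sqrt(301)/7))) = 4569/(-35 + 8*I*sqrt(301)/7)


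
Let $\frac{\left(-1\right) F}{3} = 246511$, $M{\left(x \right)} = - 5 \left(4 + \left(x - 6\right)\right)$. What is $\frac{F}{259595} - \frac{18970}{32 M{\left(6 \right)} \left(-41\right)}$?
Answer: $- \frac{2432986307}{681177280} \approx -3.5717$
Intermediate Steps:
$M{\left(x \right)} = 10 - 5 x$ ($M{\left(x \right)} = - 5 \left(4 + \left(x - 6\right)\right) = - 5 \left(4 + \left(-6 + x\right)\right) = - 5 \left(-2 + x\right) = 10 - 5 x$)
$F = -739533$ ($F = \left(-3\right) 246511 = -739533$)
$\frac{F}{259595} - \frac{18970}{32 M{\left(6 \right)} \left(-41\right)} = - \frac{739533}{259595} - \frac{18970}{32 \left(10 - 30\right) \left(-41\right)} = \left(-739533\right) \frac{1}{259595} - \frac{18970}{32 \left(10 - 30\right) \left(-41\right)} = - \frac{739533}{259595} - \frac{18970}{32 \left(-20\right) \left(-41\right)} = - \frac{739533}{259595} - \frac{18970}{\left(-640\right) \left(-41\right)} = - \frac{739533}{259595} - \frac{18970}{26240} = - \frac{739533}{259595} - \frac{1897}{2624} = - \frac{2432986307}{681177280}$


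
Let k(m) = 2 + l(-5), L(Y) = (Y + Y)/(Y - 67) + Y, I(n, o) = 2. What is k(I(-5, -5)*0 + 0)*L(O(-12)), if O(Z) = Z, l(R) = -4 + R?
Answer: 6468/79 ≈ 81.873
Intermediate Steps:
L(Y) = Y + 2*Y/(-67 + Y) (L(Y) = (2*Y)/(-67 + Y) + Y = 2*Y/(-67 + Y) + Y = Y + 2*Y/(-67 + Y))
k(m) = -7 (k(m) = 2 + (-4 - 5) = 2 - 9 = -7)
k(I(-5, -5)*0 + 0)*L(O(-12)) = -(-84)*(-65 - 12)/(-67 - 12) = -(-84)*(-77)/(-79) = -(-84)*(-1)*(-77)/79 = -7*(-924/79) = 6468/79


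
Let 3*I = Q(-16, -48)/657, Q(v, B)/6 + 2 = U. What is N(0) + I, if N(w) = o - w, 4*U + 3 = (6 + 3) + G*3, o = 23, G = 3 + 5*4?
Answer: 30289/1314 ≈ 23.051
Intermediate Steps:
G = 23 (G = 3 + 20 = 23)
U = 75/4 (U = -3/4 + ((6 + 3) + 23*3)/4 = -3/4 + (9 + 69)/4 = -3/4 + (1/4)*78 = -3/4 + 39/2 = 75/4 ≈ 18.750)
N(w) = 23 - w
Q(v, B) = 201/2 (Q(v, B) = -12 + 6*(75/4) = -12 + 225/2 = 201/2)
I = 67/1314 (I = ((201/2)/657)/3 = ((201/2)*(1/657))/3 = (1/3)*(67/438) = 67/1314 ≈ 0.050989)
N(0) + I = (23 - 1*0) + 67/1314 = (23 + 0) + 67/1314 = 23 + 67/1314 = 30289/1314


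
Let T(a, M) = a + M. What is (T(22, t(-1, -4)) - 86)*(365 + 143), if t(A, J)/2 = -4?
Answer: -36576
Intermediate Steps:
t(A, J) = -8 (t(A, J) = 2*(-4) = -8)
T(a, M) = M + a
(T(22, t(-1, -4)) - 86)*(365 + 143) = ((-8 + 22) - 86)*(365 + 143) = (14 - 86)*508 = -72*508 = -36576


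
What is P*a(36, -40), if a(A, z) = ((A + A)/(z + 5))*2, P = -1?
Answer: 144/35 ≈ 4.1143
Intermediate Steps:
a(A, z) = 4*A/(5 + z) (a(A, z) = ((2*A)/(5 + z))*2 = (2*A/(5 + z))*2 = 4*A/(5 + z))
P*a(36, -40) = -4*36/(5 - 40) = -4*36/(-35) = -4*36*(-1)/35 = -1*(-144/35) = 144/35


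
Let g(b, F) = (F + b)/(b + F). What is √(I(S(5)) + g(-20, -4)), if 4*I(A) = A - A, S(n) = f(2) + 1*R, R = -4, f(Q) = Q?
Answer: 1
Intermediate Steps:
g(b, F) = 1 (g(b, F) = (F + b)/(F + b) = 1)
S(n) = -2 (S(n) = 2 + 1*(-4) = 2 - 4 = -2)
I(A) = 0 (I(A) = (A - A)/4 = (¼)*0 = 0)
√(I(S(5)) + g(-20, -4)) = √(0 + 1) = √1 = 1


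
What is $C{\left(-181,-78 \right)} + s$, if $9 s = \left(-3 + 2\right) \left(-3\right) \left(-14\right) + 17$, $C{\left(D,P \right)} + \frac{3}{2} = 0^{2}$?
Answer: $- \frac{77}{18} \approx -4.2778$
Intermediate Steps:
$C{\left(D,P \right)} = - \frac{3}{2}$ ($C{\left(D,P \right)} = - \frac{3}{2} + 0^{2} = - \frac{3}{2} + 0 = - \frac{3}{2}$)
$s = - \frac{25}{9}$ ($s = \frac{\left(-3 + 2\right) \left(-3\right) \left(-14\right) + 17}{9} = \frac{\left(-1\right) \left(-3\right) \left(-14\right) + 17}{9} = \frac{3 \left(-14\right) + 17}{9} = \frac{-42 + 17}{9} = \frac{1}{9} \left(-25\right) = - \frac{25}{9} \approx -2.7778$)
$C{\left(-181,-78 \right)} + s = - \frac{3}{2} - \frac{25}{9} = - \frac{77}{18}$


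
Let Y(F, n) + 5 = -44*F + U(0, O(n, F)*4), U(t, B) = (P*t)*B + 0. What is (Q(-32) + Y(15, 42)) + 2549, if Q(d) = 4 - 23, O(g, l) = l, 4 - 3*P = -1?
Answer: 1865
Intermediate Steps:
P = 5/3 (P = 4/3 - ⅓*(-1) = 4/3 + ⅓ = 5/3 ≈ 1.6667)
U(t, B) = 5*B*t/3 (U(t, B) = (5*t/3)*B + 0 = 5*B*t/3 + 0 = 5*B*t/3)
Q(d) = -19
Y(F, n) = -5 - 44*F (Y(F, n) = -5 + (-44*F + (5/3)*(F*4)*0) = -5 + (-44*F + (5/3)*(4*F)*0) = -5 + (-44*F + 0) = -5 - 44*F)
(Q(-32) + Y(15, 42)) + 2549 = (-19 + (-5 - 44*15)) + 2549 = (-19 + (-5 - 660)) + 2549 = (-19 - 665) + 2549 = -684 + 2549 = 1865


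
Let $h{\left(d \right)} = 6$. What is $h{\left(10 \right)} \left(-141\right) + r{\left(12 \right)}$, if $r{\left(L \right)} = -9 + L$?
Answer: $-843$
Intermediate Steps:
$h{\left(10 \right)} \left(-141\right) + r{\left(12 \right)} = 6 \left(-141\right) + \left(-9 + 12\right) = -846 + 3 = -843$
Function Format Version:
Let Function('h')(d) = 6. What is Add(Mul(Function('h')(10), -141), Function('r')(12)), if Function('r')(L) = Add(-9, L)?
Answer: -843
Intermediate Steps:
Add(Mul(Function('h')(10), -141), Function('r')(12)) = Add(Mul(6, -141), Add(-9, 12)) = Add(-846, 3) = -843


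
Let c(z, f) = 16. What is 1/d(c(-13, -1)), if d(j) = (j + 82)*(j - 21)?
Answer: -1/490 ≈ -0.0020408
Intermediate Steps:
d(j) = (-21 + j)*(82 + j) (d(j) = (82 + j)*(-21 + j) = (-21 + j)*(82 + j))
1/d(c(-13, -1)) = 1/(-1722 + 16**2 + 61*16) = 1/(-1722 + 256 + 976) = 1/(-490) = -1/490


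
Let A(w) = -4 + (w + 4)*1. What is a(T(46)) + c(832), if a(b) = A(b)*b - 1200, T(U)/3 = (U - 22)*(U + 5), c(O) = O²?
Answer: 14174608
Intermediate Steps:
A(w) = w (A(w) = -4 + (4 + w)*1 = -4 + (4 + w) = w)
T(U) = 3*(-22 + U)*(5 + U) (T(U) = 3*((U - 22)*(U + 5)) = 3*((-22 + U)*(5 + U)) = 3*(-22 + U)*(5 + U))
a(b) = -1200 + b² (a(b) = b*b - 1200 = b² - 1200 = -1200 + b²)
a(T(46)) + c(832) = (-1200 + (-330 - 51*46 + 3*46²)²) + 832² = (-1200 + (-330 - 2346 + 3*2116)²) + 692224 = (-1200 + (-330 - 2346 + 6348)²) + 692224 = (-1200 + 3672²) + 692224 = (-1200 + 13483584) + 692224 = 13482384 + 692224 = 14174608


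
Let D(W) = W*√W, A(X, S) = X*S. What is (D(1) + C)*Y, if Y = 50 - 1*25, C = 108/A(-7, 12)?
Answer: -50/7 ≈ -7.1429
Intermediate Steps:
A(X, S) = S*X
D(W) = W^(3/2)
C = -9/7 (C = 108/((12*(-7))) = 108/(-84) = 108*(-1/84) = -9/7 ≈ -1.2857)
Y = 25 (Y = 50 - 25 = 25)
(D(1) + C)*Y = (1^(3/2) - 9/7)*25 = (1 - 9/7)*25 = -2/7*25 = -50/7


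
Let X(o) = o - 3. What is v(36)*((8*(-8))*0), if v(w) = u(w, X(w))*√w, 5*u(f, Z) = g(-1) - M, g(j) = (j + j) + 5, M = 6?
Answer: 0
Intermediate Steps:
X(o) = -3 + o
g(j) = 5 + 2*j (g(j) = 2*j + 5 = 5 + 2*j)
u(f, Z) = -⅗ (u(f, Z) = ((5 + 2*(-1)) - 1*6)/5 = ((5 - 2) - 6)/5 = (3 - 6)/5 = (⅕)*(-3) = -⅗)
v(w) = -3*√w/5
v(36)*((8*(-8))*0) = (-3*√36/5)*((8*(-8))*0) = (-⅗*6)*(-64*0) = -18/5*0 = 0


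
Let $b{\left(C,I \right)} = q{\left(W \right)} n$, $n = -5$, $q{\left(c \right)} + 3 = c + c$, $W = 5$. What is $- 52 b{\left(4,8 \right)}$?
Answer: $1820$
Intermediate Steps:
$q{\left(c \right)} = -3 + 2 c$ ($q{\left(c \right)} = -3 + \left(c + c\right) = -3 + 2 c$)
$b{\left(C,I \right)} = -35$ ($b{\left(C,I \right)} = \left(-3 + 2 \cdot 5\right) \left(-5\right) = \left(-3 + 10\right) \left(-5\right) = 7 \left(-5\right) = -35$)
$- 52 b{\left(4,8 \right)} = \left(-52\right) \left(-35\right) = 1820$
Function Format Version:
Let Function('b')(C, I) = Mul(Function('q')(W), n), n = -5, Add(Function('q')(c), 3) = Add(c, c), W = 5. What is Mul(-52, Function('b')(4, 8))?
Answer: 1820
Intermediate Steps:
Function('q')(c) = Add(-3, Mul(2, c)) (Function('q')(c) = Add(-3, Add(c, c)) = Add(-3, Mul(2, c)))
Function('b')(C, I) = -35 (Function('b')(C, I) = Mul(Add(-3, Mul(2, 5)), -5) = Mul(Add(-3, 10), -5) = Mul(7, -5) = -35)
Mul(-52, Function('b')(4, 8)) = Mul(-52, -35) = 1820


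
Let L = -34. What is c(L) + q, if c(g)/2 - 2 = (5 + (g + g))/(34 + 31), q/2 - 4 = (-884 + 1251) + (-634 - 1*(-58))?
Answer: -26516/65 ≈ -407.94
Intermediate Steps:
q = -410 (q = 8 + 2*((-884 + 1251) + (-634 - 1*(-58))) = 8 + 2*(367 + (-634 + 58)) = 8 + 2*(367 - 576) = 8 + 2*(-209) = 8 - 418 = -410)
c(g) = 54/13 + 4*g/65 (c(g) = 4 + 2*((5 + (g + g))/(34 + 31)) = 4 + 2*((5 + 2*g)/65) = 4 + 2*((5 + 2*g)*(1/65)) = 4 + 2*(1/13 + 2*g/65) = 4 + (2/13 + 4*g/65) = 54/13 + 4*g/65)
c(L) + q = (54/13 + (4/65)*(-34)) - 410 = (54/13 - 136/65) - 410 = 134/65 - 410 = -26516/65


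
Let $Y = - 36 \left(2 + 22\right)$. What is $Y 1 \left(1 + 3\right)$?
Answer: $-3456$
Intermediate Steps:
$Y = -864$ ($Y = \left(-36\right) 24 = -864$)
$Y 1 \left(1 + 3\right) = - 864 \cdot 1 \left(1 + 3\right) = - 864 \cdot 1 \cdot 4 = \left(-864\right) 4 = -3456$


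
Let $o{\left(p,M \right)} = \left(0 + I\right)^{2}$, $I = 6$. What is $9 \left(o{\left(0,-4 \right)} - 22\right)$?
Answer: $126$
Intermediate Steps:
$o{\left(p,M \right)} = 36$ ($o{\left(p,M \right)} = \left(0 + 6\right)^{2} = 6^{2} = 36$)
$9 \left(o{\left(0,-4 \right)} - 22\right) = 9 \left(36 - 22\right) = 9 \cdot 14 = 126$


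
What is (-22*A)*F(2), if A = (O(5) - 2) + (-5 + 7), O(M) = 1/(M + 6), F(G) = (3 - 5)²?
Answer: -8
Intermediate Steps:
F(G) = 4 (F(G) = (-2)² = 4)
O(M) = 1/(6 + M)
A = 1/11 (A = (1/(6 + 5) - 2) + (-5 + 7) = (1/11 - 2) + 2 = -21/11 + 2 = 1/11 ≈ 0.090909)
(-22*A)*F(2) = -22*1/11*4 = -2*4 = -8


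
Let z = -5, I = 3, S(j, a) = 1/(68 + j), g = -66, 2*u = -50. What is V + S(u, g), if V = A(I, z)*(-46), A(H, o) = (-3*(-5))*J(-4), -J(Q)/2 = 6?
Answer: 356041/43 ≈ 8280.0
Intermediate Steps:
u = -25 (u = (½)*(-50) = -25)
J(Q) = -12 (J(Q) = -2*6 = -12)
A(H, o) = -180 (A(H, o) = -3*(-5)*(-12) = 15*(-12) = -180)
V = 8280 (V = -180*(-46) = 8280)
V + S(u, g) = 8280 + 1/(68 - 25) = 8280 + 1/43 = 356041/43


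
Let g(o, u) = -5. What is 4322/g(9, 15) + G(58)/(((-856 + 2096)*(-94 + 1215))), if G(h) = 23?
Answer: -1201550553/1390040 ≈ -864.40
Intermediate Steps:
4322/g(9, 15) + G(58)/(((-856 + 2096)*(-94 + 1215))) = 4322/(-5) + 23/(((-856 + 2096)*(-94 + 1215))) = 4322*(-⅕) + 23/((1240*1121)) = -4322/5 + 23/1390040 = -1201550553/1390040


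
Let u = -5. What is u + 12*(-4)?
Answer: -53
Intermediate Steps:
u + 12*(-4) = -5 + 12*(-4) = -5 - 48 = -53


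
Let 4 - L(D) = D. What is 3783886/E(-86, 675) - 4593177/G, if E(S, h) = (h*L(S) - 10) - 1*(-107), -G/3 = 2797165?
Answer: 10677313830163/170199098755 ≈ 62.734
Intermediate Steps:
G = -8391495 (G = -3*2797165 = -8391495)
L(D) = 4 - D
E(S, h) = 97 + h*(4 - S) (E(S, h) = (h*(4 - S) - 10) - 1*(-107) = (-10 + h*(4 - S)) + 107 = 97 + h*(4 - S))
3783886/E(-86, 675) - 4593177/G = 3783886/(97 - 1*675*(-4 - 86)) - 4593177/(-8391495) = 3783886/(97 - 1*675*(-90)) - 4593177*(-1/8391495) = 3783886/(97 + 60750) + 1531059/2797165 = 3783886/60847 + 1531059/2797165 = 10677313830163/170199098755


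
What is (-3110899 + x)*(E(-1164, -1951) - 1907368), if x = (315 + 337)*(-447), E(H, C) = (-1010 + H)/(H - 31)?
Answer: 7754969198358998/1195 ≈ 6.4895e+12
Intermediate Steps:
E(H, C) = (-1010 + H)/(-31 + H)
x = -291444 (x = 652*(-447) = -291444)
(-3110899 + x)*(E(-1164, -1951) - 1907368) = (-3110899 - 291444)*((-1010 - 1164)/(-31 - 1164) - 1907368) = -3402343*(-2174/(-1195) - 1907368) = -3402343*(-1/1195*(-2174) - 1907368) = -3402343*(2174/1195 - 1907368) = -3402343*(-2279302586/1195) = 7754969198358998/1195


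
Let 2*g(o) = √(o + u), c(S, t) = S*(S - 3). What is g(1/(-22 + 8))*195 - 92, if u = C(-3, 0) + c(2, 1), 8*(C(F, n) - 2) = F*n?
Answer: -92 + 195*I*√14/28 ≈ -92.0 + 26.058*I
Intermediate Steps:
C(F, n) = 2 + F*n/8 (C(F, n) = 2 + (F*n)/8 = 2 + F*n/8)
c(S, t) = S*(-3 + S)
u = 0 (u = (2 + (⅛)*(-3)*0) + 2*(-3 + 2) = (2 + 0) + 2*(-1) = 2 - 2 = 0)
g(o) = √o/2 (g(o) = √(o + 0)/2 = √o/2)
g(1/(-22 + 8))*195 - 92 = (√(1/(-22 + 8))/2)*195 - 92 = (√(1/(-14))/2)*195 - 92 = (√(-1/14)/2)*195 - 92 = ((I*√14/14)/2)*195 - 92 = (I*√14/28)*195 - 92 = 195*I*√14/28 - 92 = -92 + 195*I*√14/28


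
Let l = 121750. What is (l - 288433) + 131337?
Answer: -35346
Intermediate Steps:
(l - 288433) + 131337 = (121750 - 288433) + 131337 = -166683 + 131337 = -35346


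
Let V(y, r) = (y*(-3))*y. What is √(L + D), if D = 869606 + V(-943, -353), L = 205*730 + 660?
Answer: I*√1647831 ≈ 1283.7*I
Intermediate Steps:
V(y, r) = -3*y² (V(y, r) = (-3*y)*y = -3*y²)
L = 150310 (L = 149650 + 660 = 150310)
D = -1798141 (D = 869606 - 3*(-943)² = 869606 - 3*889249 = 869606 - 2667747 = -1798141)
√(L + D) = √(150310 - 1798141) = √(-1647831) = I*√1647831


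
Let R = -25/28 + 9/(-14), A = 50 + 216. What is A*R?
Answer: -817/2 ≈ -408.50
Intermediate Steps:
A = 266
R = -43/28 (R = -25*1/28 + 9*(-1/14) = -25/28 - 9/14 = -43/28 ≈ -1.5357)
A*R = 266*(-43/28) = -817/2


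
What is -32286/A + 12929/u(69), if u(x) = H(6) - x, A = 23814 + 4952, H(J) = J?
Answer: -26710688/129447 ≈ -206.34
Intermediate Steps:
A = 28766
u(x) = 6 - x
-32286/A + 12929/u(69) = -32286/28766 + 12929/(6 - 1*69) = -32286*1/28766 + 12929/(6 - 69) = -16143/14383 + 12929/(-63) = -16143/14383 + 12929*(-1/63) = -16143/14383 - 1847/9 = -26710688/129447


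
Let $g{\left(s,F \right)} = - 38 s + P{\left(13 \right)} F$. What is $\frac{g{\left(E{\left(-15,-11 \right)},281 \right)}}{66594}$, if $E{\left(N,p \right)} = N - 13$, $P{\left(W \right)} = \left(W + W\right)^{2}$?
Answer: $\frac{95510}{33297} \approx 2.8684$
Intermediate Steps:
$P{\left(W \right)} = 4 W^{2}$ ($P{\left(W \right)} = \left(2 W\right)^{2} = 4 W^{2}$)
$E{\left(N,p \right)} = -13 + N$
$g{\left(s,F \right)} = - 38 s + 676 F$ ($g{\left(s,F \right)} = - 38 s + 4 \cdot 13^{2} F = - 38 s + 4 \cdot 169 F = - 38 s + 676 F$)
$\frac{g{\left(E{\left(-15,-11 \right)},281 \right)}}{66594} = \frac{- 38 \left(-13 - 15\right) + 676 \cdot 281}{66594} = \left(\left(-38\right) \left(-28\right) + 189956\right) \frac{1}{66594} = \left(1064 + 189956\right) \frac{1}{66594} = 191020 \cdot \frac{1}{66594} = \frac{95510}{33297}$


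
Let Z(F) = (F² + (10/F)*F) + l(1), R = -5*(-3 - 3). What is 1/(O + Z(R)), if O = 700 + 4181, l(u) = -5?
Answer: 1/5786 ≈ 0.00017283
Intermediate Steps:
R = 30 (R = -5*(-6) = 30)
Z(F) = 5 + F² (Z(F) = (F² + (10/F)*F) - 5 = (F² + 10) - 5 = (10 + F²) - 5 = 5 + F²)
O = 4881
1/(O + Z(R)) = 1/(4881 + (5 + 30²)) = 1/(4881 + (5 + 900)) = 1/(4881 + 905) = 1/5786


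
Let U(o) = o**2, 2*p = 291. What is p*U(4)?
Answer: 2328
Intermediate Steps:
p = 291/2 (p = (1/2)*291 = 291/2 ≈ 145.50)
p*U(4) = (291/2)*4**2 = (291/2)*16 = 2328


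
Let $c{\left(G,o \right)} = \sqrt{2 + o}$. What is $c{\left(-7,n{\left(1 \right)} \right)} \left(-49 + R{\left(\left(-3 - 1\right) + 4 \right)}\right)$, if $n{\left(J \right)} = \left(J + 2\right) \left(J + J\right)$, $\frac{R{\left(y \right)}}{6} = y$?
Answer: $- 98 \sqrt{2} \approx -138.59$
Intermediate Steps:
$R{\left(y \right)} = 6 y$
$n{\left(J \right)} = 2 J \left(2 + J\right)$ ($n{\left(J \right)} = \left(2 + J\right) 2 J = 2 J \left(2 + J\right)$)
$c{\left(-7,n{\left(1 \right)} \right)} \left(-49 + R{\left(\left(-3 - 1\right) + 4 \right)}\right) = \sqrt{2 + 2 \cdot 1 \left(2 + 1\right)} \left(-49 + 6 \left(\left(-3 - 1\right) + 4\right)\right) = \sqrt{2 + 2 \cdot 1 \cdot 3} \left(-49 + 6 \left(-4 + 4\right)\right) = \sqrt{2 + 6} \left(-49 + 6 \cdot 0\right) = \sqrt{8} \left(-49 + 0\right) = 2 \sqrt{2} \left(-49\right) = - 98 \sqrt{2}$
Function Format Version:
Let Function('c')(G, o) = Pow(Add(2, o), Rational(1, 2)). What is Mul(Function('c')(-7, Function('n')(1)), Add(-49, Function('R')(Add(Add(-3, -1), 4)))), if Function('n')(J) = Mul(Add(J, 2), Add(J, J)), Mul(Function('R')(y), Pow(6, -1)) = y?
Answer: Mul(-98, Pow(2, Rational(1, 2))) ≈ -138.59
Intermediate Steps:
Function('R')(y) = Mul(6, y)
Function('n')(J) = Mul(2, J, Add(2, J)) (Function('n')(J) = Mul(Add(2, J), Mul(2, J)) = Mul(2, J, Add(2, J)))
Mul(Function('c')(-7, Function('n')(1)), Add(-49, Function('R')(Add(Add(-3, -1), 4)))) = Mul(Pow(Add(2, Mul(2, 1, Add(2, 1))), Rational(1, 2)), Add(-49, Mul(6, Add(Add(-3, -1), 4)))) = Mul(Pow(Add(2, Mul(2, 1, 3)), Rational(1, 2)), Add(-49, Mul(6, Add(-4, 4)))) = Mul(Pow(Add(2, 6), Rational(1, 2)), Add(-49, Mul(6, 0))) = Mul(Pow(8, Rational(1, 2)), Add(-49, 0)) = Mul(Mul(2, Pow(2, Rational(1, 2))), -49) = Mul(-98, Pow(2, Rational(1, 2)))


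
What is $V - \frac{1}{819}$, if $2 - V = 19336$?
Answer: $- \frac{15834547}{819} \approx -19334.0$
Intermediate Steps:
$V = -19334$ ($V = 2 - 19336 = -19334$)
$V - \frac{1}{819} = -19334 - \frac{1}{819} = - \frac{15834547}{819}$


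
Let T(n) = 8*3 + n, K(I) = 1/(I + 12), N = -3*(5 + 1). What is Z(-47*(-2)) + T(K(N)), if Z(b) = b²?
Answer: 53159/6 ≈ 8859.8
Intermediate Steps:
N = -18 (N = -3*6 = -18)
K(I) = 1/(12 + I)
T(n) = 24 + n
Z(-47*(-2)) + T(K(N)) = (-47*(-2))² + (24 + 1/(12 - 18)) = 94² + (24 + 1/(-6)) = 8836 + (24 - ⅙) = 8836 + 143/6 = 53159/6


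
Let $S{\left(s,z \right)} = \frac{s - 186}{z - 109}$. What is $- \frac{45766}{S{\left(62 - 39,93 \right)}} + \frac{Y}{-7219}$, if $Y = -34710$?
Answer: $- \frac{5280498334}{1176697} \approx -4487.6$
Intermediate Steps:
$S{\left(s,z \right)} = \frac{-186 + s}{-109 + z}$
$- \frac{45766}{S{\left(62 - 39,93 \right)}} + \frac{Y}{-7219} = - \frac{45766}{\frac{1}{-109 + 93} \left(-186 + \left(62 - 39\right)\right)} - \frac{34710}{-7219} = - \frac{45766}{\frac{1}{-16} \left(-186 + 23\right)} - - \frac{34710}{7219} = - \frac{45766}{\left(- \frac{1}{16}\right) \left(-163\right)} + \frac{34710}{7219} = - \frac{45766}{\frac{163}{16}} + \frac{34710}{7219} = \left(-45766\right) \frac{16}{163} + \frac{34710}{7219} = - \frac{732256}{163} + \frac{34710}{7219} = - \frac{5280498334}{1176697}$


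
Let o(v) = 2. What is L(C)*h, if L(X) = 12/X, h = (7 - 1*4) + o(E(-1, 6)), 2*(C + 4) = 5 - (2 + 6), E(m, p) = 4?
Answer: -120/11 ≈ -10.909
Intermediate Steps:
C = -11/2 (C = -4 + (5 - (2 + 6))/2 = -4 + (5 - 1*8)/2 = -4 + (5 - 8)/2 = -4 + (1/2)*(-3) = -4 - 3/2 = -11/2 ≈ -5.5000)
h = 5 (h = (7 - 1*4) + 2 = (7 - 4) + 2 = 3 + 2 = 5)
L(C)*h = (12/(-11/2))*5 = (12*(-2/11))*5 = -24/11*5 = -120/11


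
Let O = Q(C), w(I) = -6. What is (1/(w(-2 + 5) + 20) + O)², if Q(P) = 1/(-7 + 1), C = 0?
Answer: 4/441 ≈ 0.0090703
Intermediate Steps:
Q(P) = -⅙ (Q(P) = 1/(-6) = -⅙)
O = -⅙ ≈ -0.16667
(1/(w(-2 + 5) + 20) + O)² = (1/(-6 + 20) - ⅙)² = (1/14 - ⅙)² = (-2/21)² = 4/441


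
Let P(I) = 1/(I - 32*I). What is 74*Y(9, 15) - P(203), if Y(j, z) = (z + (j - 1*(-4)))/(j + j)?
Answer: 6519557/56637 ≈ 115.11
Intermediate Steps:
Y(j, z) = (4 + j + z)/(2*j) (Y(j, z) = (z + (j + 4))/((2*j)) = (z + (4 + j))*(1/(2*j)) = (4 + j + z)*(1/(2*j)) = (4 + j + z)/(2*j))
P(I) = -1/(31*I) (P(I) = 1/(-31*I) = -1/(31*I))
74*Y(9, 15) - P(203) = 74*((½)*(4 + 9 + 15)/9) - (-1)/(31*203) = 74*((½)*(⅑)*28) - (-1)/(31*203) = 74*(14/9) - 1*(-1/6293) = 1036/9 + 1/6293 = 6519557/56637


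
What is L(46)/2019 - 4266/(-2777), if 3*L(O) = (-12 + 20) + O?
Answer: 2887680/1868921 ≈ 1.5451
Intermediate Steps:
L(O) = 8/3 + O/3 (L(O) = ((-12 + 20) + O)/3 = (8 + O)/3 = 8/3 + O/3)
L(46)/2019 - 4266/(-2777) = (8/3 + (1/3)*46)/2019 - 4266/(-2777) = (8/3 + 46/3)*(1/2019) - 4266*(-1/2777) = 18*(1/2019) + 4266/2777 = 6/673 + 4266/2777 = 2887680/1868921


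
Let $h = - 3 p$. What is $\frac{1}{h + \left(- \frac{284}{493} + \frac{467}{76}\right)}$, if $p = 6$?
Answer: $- \frac{37468}{465777} \approx -0.080442$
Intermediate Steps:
$h = -18$ ($h = \left(-3\right) 6 = -18$)
$\frac{1}{h + \left(- \frac{284}{493} + \frac{467}{76}\right)} = \frac{1}{-18 + \left(- \frac{284}{493} + \frac{467}{76}\right)} = \frac{1}{-18 + \frac{208647}{37468}} = \frac{1}{- \frac{465777}{37468}} = - \frac{37468}{465777}$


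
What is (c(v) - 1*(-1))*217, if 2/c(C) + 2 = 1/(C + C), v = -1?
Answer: 217/5 ≈ 43.400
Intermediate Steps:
c(C) = 2/(-2 + 1/(2*C)) (c(C) = 2/(-2 + 1/(C + C)) = 2/(-2 + 1/(2*C)))
(c(v) - 1*(-1))*217 = (-4*(-1)/(-1 + 4*(-1)) - 1*(-1))*217 = (-4*(-1)/(-1 - 4) + 1)*217 = (-4*(-1)/(-5) + 1)*217 = (-4*(-1)*(-⅕) + 1)*217 = (-⅘ + 1)*217 = (⅕)*217 = 217/5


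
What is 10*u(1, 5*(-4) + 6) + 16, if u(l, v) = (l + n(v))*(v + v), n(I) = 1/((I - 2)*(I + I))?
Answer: -2117/8 ≈ -264.63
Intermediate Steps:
n(I) = 1/(2*I*(-2 + I)) (n(I) = 1/((-2 + I)*(2*I)) = 1/(2*I*(-2 + I)))
u(l, v) = 2*v*(l + 1/(2*v*(-2 + v))) (u(l, v) = (l + 1/(2*v*(-2 + v)))*(v + v) = (l + 1/(2*v*(-2 + v)))*(2*v) = 2*v*(l + 1/(2*v*(-2 + v))))
10*u(1, 5*(-4) + 6) + 16 = 10*((1 + 2*1*(5*(-4) + 6)*(-2 + (5*(-4) + 6)))/(-2 + (5*(-4) + 6))) + 16 = 10*((1 + 2*1*(-20 + 6)*(-2 + (-20 + 6)))/(-2 + (-20 + 6))) + 16 = 10*((1 + 2*1*(-14)*(-2 - 14))/(-2 - 14)) + 16 = 10*((1 + 2*1*(-14)*(-16))/(-16)) + 16 = 10*(-(1 + 448)/16) + 16 = 10*(-1/16*449) + 16 = 10*(-449/16) + 16 = -2245/8 + 16 = -2117/8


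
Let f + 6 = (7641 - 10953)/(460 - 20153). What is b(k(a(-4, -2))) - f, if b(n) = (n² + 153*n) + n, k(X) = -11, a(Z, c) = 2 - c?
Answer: -30862243/19693 ≈ -1567.2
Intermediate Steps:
f = -114846/19693 (f = -6 + (7641 - 10953)/(460 - 20153) = -6 - 3312/(-19693) = -6 - 3312*(-1/19693) = -6 + 3312/19693 = -114846/19693 ≈ -5.8318)
b(n) = n² + 154*n
b(k(a(-4, -2))) - f = -11*(154 - 11) - 1*(-114846/19693) = -11*143 + 114846/19693 = -1573 + 114846/19693 = -30862243/19693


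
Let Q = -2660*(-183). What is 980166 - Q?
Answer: 493386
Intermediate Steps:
Q = 486780
980166 - Q = 980166 - 1*486780 = 980166 - 486780 = 493386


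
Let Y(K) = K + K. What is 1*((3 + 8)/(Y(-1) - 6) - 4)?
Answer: -43/8 ≈ -5.3750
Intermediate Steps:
Y(K) = 2*K
1*((3 + 8)/(Y(-1) - 6) - 4) = 1*((3 + 8)/(2*(-1) - 6) - 4) = 1*(11/(-2 - 6) - 4) = 1*(11/(-8) - 4) = 1*(11*(-1/8) - 4) = 1*(-11/8 - 4) = 1*(-43/8) = -43/8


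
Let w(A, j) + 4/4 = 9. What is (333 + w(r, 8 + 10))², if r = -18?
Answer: 116281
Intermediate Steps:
w(A, j) = 8 (w(A, j) = -1 + 9 = 8)
(333 + w(r, 8 + 10))² = (333 + 8)² = 341² = 116281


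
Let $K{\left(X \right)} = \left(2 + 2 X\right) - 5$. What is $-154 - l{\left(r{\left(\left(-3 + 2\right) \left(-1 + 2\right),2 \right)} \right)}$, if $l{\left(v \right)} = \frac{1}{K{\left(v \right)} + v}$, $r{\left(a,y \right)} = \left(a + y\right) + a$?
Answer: $- \frac{461}{3} \approx -153.67$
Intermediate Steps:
$r{\left(a,y \right)} = y + 2 a$
$K{\left(X \right)} = -3 + 2 X$
$l{\left(v \right)} = \frac{1}{-3 + 3 v}$ ($l{\left(v \right)} = \frac{1}{\left(-3 + 2 v\right) + v} = \frac{1}{-3 + 3 v}$)
$-154 - l{\left(r{\left(\left(-3 + 2\right) \left(-1 + 2\right),2 \right)} \right)} = -154 - \frac{1}{3 \left(-1 + \left(2 + 2 \left(-3 + 2\right) \left(-1 + 2\right)\right)\right)} = -154 - \frac{1}{3 \left(-1 + \left(2 + 2 \left(\left(-1\right) 1\right)\right)\right)} = -154 - \frac{1}{3 \left(-1 + \left(2 + 2 \left(-1\right)\right)\right)} = -154 - \frac{1}{3 \left(-1 + \left(2 - 2\right)\right)} = -154 - \frac{1}{3 \left(-1 + 0\right)} = -154 - \frac{1}{3 \left(-1\right)} = -154 - \frac{1}{3} \left(-1\right) = -154 - - \frac{1}{3} = -154 + \frac{1}{3} = - \frac{461}{3}$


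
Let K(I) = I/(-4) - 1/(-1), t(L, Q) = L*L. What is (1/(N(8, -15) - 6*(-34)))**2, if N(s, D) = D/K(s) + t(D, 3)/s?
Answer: 64/3908529 ≈ 1.6374e-5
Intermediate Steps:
t(L, Q) = L**2
K(I) = 1 - I/4 (K(I) = I*(-1/4) - 1*(-1) = -I/4 + 1 = 1 - I/4)
N(s, D) = D/(1 - s/4) + D**2/s
(1/(N(8, -15) - 6*(-34)))**2 = (1/(-15*(-4*8 - 15*(-4 + 8))/(8*(-4 + 8)) - 6*(-34)))**2 = (1/(-15*1/8*(-32 - 15*4)/4 + 204))**2 = (1/(-15*1/8*1/4*(-32 - 60) + 204))**2 = (1/(-15*1/8*1/4*(-92) + 204))**2 = (1/(345/8 + 204))**2 = (1/(1977/8))**2 = (8/1977)**2 = 64/3908529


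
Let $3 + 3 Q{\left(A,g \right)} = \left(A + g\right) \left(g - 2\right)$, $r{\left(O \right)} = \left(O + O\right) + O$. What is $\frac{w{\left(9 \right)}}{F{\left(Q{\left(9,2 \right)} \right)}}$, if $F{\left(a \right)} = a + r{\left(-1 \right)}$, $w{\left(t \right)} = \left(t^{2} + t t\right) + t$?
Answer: $- \frac{171}{4} \approx -42.75$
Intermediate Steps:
$w{\left(t \right)} = t + 2 t^{2}$ ($w{\left(t \right)} = \left(t^{2} + t^{2}\right) + t = 2 t^{2} + t = t + 2 t^{2}$)
$r{\left(O \right)} = 3 O$ ($r{\left(O \right)} = 2 O + O = 3 O$)
$Q{\left(A,g \right)} = -1 + \frac{\left(-2 + g\right) \left(A + g\right)}{3}$ ($Q{\left(A,g \right)} = -1 + \frac{\left(A + g\right) \left(g - 2\right)}{3} = -1 + \frac{\left(A + g\right) \left(-2 + g\right)}{3} = -1 + \frac{\left(-2 + g\right) \left(A + g\right)}{3}$)
$F{\left(a \right)} = -3 + a$ ($F{\left(a \right)} = a + 3 \left(-1\right) = a - 3 = -3 + a$)
$\frac{w{\left(9 \right)}}{F{\left(Q{\left(9,2 \right)} \right)}} = \frac{9 \left(1 + 2 \cdot 9\right)}{-3 - \left(\frac{25}{3} - 6 - \frac{4}{3}\right)} = \frac{9 \left(1 + 18\right)}{-3 - 1} = \frac{9 \cdot 19}{-3 - 1} = \frac{171}{-3 - 1} = \frac{171}{-4} = 171 \left(- \frac{1}{4}\right) = - \frac{171}{4}$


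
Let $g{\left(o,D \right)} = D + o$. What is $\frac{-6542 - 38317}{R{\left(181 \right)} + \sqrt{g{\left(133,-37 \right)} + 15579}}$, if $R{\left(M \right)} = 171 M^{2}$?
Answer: $- \frac{4408877097}{550594240798} + \frac{3935 \sqrt{627}}{550594240798} \approx -0.0080073$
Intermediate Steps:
$\frac{-6542 - 38317}{R{\left(181 \right)} + \sqrt{g{\left(133,-37 \right)} + 15579}} = \frac{-6542 - 38317}{171 \cdot 181^{2} + \sqrt{\left(-37 + 133\right) + 15579}} = - \frac{44859}{171 \cdot 32761 + \sqrt{96 + 15579}} = - \frac{44859}{5602131 + \sqrt{15675}} = - \frac{44859}{5602131 + 5 \sqrt{627}}$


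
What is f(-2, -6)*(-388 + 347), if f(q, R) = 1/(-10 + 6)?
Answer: 41/4 ≈ 10.250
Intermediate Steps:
f(q, R) = -¼ (f(q, R) = 1/(-4) = -¼)
f(-2, -6)*(-388 + 347) = -(-388 + 347)/4 = -¼*(-41) = 41/4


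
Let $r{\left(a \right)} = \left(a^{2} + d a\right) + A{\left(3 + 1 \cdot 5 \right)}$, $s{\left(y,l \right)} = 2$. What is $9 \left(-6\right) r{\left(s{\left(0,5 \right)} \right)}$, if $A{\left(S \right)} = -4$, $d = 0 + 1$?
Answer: $-108$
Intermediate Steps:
$d = 1$
$r{\left(a \right)} = -4 + a + a^{2}$ ($r{\left(a \right)} = \left(a^{2} + 1 a\right) - 4 = \left(a^{2} + a\right) - 4 = \left(a + a^{2}\right) - 4 = -4 + a + a^{2}$)
$9 \left(-6\right) r{\left(s{\left(0,5 \right)} \right)} = 9 \left(-6\right) \left(-4 + 2 + 2^{2}\right) = - 54 \left(-4 + 2 + 4\right) = \left(-54\right) 2 = -108$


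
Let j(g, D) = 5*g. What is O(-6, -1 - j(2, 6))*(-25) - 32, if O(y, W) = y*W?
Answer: -1682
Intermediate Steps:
O(y, W) = W*y
O(-6, -1 - j(2, 6))*(-25) - 32 = ((-1 - 5*2)*(-6))*(-25) - 32 = ((-1 - 1*10)*(-6))*(-25) - 32 = ((-1 - 10)*(-6))*(-25) - 32 = -11*(-6)*(-25) - 32 = 66*(-25) - 32 = -1650 - 32 = -1682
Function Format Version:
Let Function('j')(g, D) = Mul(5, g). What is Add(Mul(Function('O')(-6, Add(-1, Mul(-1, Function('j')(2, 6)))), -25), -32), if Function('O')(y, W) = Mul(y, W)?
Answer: -1682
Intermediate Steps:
Function('O')(y, W) = Mul(W, y)
Add(Mul(Function('O')(-6, Add(-1, Mul(-1, Function('j')(2, 6)))), -25), -32) = Add(Mul(Mul(Add(-1, Mul(-1, Mul(5, 2))), -6), -25), -32) = Add(Mul(Mul(Add(-1, Mul(-1, 10)), -6), -25), -32) = Add(Mul(Mul(Add(-1, -10), -6), -25), -32) = Add(Mul(Mul(-11, -6), -25), -32) = Add(Mul(66, -25), -32) = Add(-1650, -32) = -1682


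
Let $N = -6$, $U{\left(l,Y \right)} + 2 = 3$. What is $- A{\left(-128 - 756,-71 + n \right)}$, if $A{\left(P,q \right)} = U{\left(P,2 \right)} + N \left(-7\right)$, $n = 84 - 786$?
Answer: $-43$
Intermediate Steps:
$U{\left(l,Y \right)} = 1$ ($U{\left(l,Y \right)} = -2 + 3 = 1$)
$n = -702$
$A{\left(P,q \right)} = 43$ ($A{\left(P,q \right)} = 1 - -42 = 1 + 42 = 43$)
$- A{\left(-128 - 756,-71 + n \right)} = \left(-1\right) 43 = -43$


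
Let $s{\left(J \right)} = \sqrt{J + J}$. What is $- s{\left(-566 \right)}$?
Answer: $- 2 i \sqrt{283} \approx - 33.645 i$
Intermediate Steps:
$s{\left(J \right)} = \sqrt{2} \sqrt{J}$ ($s{\left(J \right)} = \sqrt{2 J} = \sqrt{2} \sqrt{J}$)
$- s{\left(-566 \right)} = - \sqrt{2} \sqrt{-566} = - \sqrt{2} i \sqrt{566} = - 2 i \sqrt{283}$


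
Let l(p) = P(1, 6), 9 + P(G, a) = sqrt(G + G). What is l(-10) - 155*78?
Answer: -12099 + sqrt(2) ≈ -12098.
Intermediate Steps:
P(G, a) = -9 + sqrt(2)*sqrt(G) (P(G, a) = -9 + sqrt(G + G) = -9 + sqrt(2*G) = -9 + sqrt(2)*sqrt(G))
l(p) = -9 + sqrt(2) (l(p) = -9 + sqrt(2)*sqrt(1) = -9 + sqrt(2)*1 = -9 + sqrt(2))
l(-10) - 155*78 = (-9 + sqrt(2)) - 155*78 = (-9 + sqrt(2)) - 12090 = -12099 + sqrt(2)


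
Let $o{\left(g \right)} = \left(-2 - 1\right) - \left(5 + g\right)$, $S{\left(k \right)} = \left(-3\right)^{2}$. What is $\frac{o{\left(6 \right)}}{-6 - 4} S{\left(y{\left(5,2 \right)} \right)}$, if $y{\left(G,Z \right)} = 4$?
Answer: $\frac{63}{5} \approx 12.6$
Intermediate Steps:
$S{\left(k \right)} = 9$
$o{\left(g \right)} = -8 - g$ ($o{\left(g \right)} = -3 - \left(5 + g\right) = -8 - g$)
$\frac{o{\left(6 \right)}}{-6 - 4} S{\left(y{\left(5,2 \right)} \right)} = \frac{-8 - 6}{-6 - 4} \cdot 9 = \frac{-8 - 6}{-10} \cdot 9 = \left(- \frac{1}{10}\right) \left(-14\right) 9 = \frac{7}{5} \cdot 9 = \frac{63}{5}$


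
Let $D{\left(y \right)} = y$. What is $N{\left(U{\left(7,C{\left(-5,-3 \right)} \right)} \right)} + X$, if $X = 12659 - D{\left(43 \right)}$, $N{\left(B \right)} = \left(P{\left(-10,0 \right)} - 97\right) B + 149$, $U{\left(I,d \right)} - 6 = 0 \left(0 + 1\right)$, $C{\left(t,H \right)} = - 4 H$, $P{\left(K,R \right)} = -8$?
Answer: $12135$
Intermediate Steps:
$U{\left(I,d \right)} = 6$ ($U{\left(I,d \right)} = 6 + 0 \left(0 + 1\right) = 6 + 0 \cdot 1 = 6 + 0 = 6$)
$N{\left(B \right)} = 149 - 105 B$ ($N{\left(B \right)} = \left(-8 - 97\right) B + 149 = - 105 B + 149 = 149 - 105 B$)
$X = 12616$ ($X = 12659 - 43 = 12616$)
$N{\left(U{\left(7,C{\left(-5,-3 \right)} \right)} \right)} + X = \left(149 - 630\right) + 12616 = -481 + 12616 = 12135$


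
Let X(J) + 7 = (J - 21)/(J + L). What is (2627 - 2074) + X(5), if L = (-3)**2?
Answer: 3814/7 ≈ 544.86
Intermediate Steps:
L = 9
X(J) = -7 + (-21 + J)/(9 + J) (X(J) = -7 + (J - 21)/(J + 9) = -7 + (-21 + J)/(9 + J))
(2627 - 2074) + X(5) = (2627 - 2074) + 6*(-14 - 1*5)/(9 + 5) = 553 + 6*(-14 - 5)/14 = 553 + 6*(1/14)*(-19) = 553 - 57/7 = 3814/7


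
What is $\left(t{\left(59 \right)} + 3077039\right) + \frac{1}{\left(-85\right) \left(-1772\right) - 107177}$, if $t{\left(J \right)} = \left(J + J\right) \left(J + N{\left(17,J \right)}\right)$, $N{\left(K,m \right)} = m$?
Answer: $\frac{134280705610}{43443} \approx 3.091 \cdot 10^{6}$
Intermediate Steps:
$t{\left(J \right)} = 4 J^{2}$ ($t{\left(J \right)} = \left(J + J\right) \left(J + J\right) = 2 J 2 J = 4 J^{2}$)
$\left(t{\left(59 \right)} + 3077039\right) + \frac{1}{\left(-85\right) \left(-1772\right) - 107177} = \left(4 \cdot 59^{2} + 3077039\right) + \frac{1}{\left(-85\right) \left(-1772\right) - 107177} = \left(4 \cdot 3481 + 3077039\right) + \frac{1}{150620 - 107177} = \left(13924 + 3077039\right) + \frac{1}{43443} = 3090963 + \frac{1}{43443} = \frac{134280705610}{43443}$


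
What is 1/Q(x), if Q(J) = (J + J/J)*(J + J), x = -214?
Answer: 1/91164 ≈ 1.0969e-5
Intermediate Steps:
Q(J) = 2*J*(1 + J) (Q(J) = (J + 1)*(2*J) = (1 + J)*(2*J) = 2*J*(1 + J))
1/Q(x) = 1/(2*(-214)*(1 - 214)) = 1/(2*(-214)*(-213)) = 1/91164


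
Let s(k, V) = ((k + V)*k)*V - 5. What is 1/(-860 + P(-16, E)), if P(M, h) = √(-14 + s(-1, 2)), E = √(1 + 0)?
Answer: -860/739621 - I*√21/739621 ≈ -0.0011628 - 6.1958e-6*I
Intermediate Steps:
s(k, V) = -5 + V*k*(V + k) (s(k, V) = ((V + k)*k)*V - 5 = (k*(V + k))*V - 5 = V*k*(V + k) - 5 = -5 + V*k*(V + k))
E = 1 (E = √1 = 1)
P(M, h) = I*√21 (P(M, h) = √(-14 + (-5 + 2*(-1)² - 1*2²)) = √(-14 + (-5 + 2*1 - 1*4)) = √(-14 + (-5 + 2 - 4)) = √(-14 - 7) = √(-21) = I*√21)
1/(-860 + P(-16, E)) = 1/(-860 + I*√21)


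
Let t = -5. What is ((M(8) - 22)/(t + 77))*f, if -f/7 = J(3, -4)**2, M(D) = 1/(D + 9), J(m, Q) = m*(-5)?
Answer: 65275/136 ≈ 479.96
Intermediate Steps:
J(m, Q) = -5*m
M(D) = 1/(9 + D)
f = -1575 (f = -7*(-5*3)**2 = -7*(-15)**2 = -7*225 = -1575)
((M(8) - 22)/(t + 77))*f = ((1/(9 + 8) - 22)/(-5 + 77))*(-1575) = ((1/17 - 22)/72)*(-1575) = ((1/17 - 22)*(1/72))*(-1575) = -373/17*1/72*(-1575) = -373/1224*(-1575) = 65275/136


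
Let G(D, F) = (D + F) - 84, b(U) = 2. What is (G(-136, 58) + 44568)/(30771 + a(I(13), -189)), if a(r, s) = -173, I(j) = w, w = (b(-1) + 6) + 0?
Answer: 22203/15299 ≈ 1.4513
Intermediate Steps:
w = 8 (w = (2 + 6) + 0 = 8 + 0 = 8)
I(j) = 8
G(D, F) = -84 + D + F
(G(-136, 58) + 44568)/(30771 + a(I(13), -189)) = ((-84 - 136 + 58) + 44568)/(30771 - 173) = (-162 + 44568)/30598 = 44406*(1/30598) = 22203/15299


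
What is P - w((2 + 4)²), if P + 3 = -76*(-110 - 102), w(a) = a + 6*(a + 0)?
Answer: 15857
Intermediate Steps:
w(a) = 7*a (w(a) = a + 6*a = 7*a)
P = 16109 (P = -3 - 76*(-110 - 102) = -3 - 76*(-212) = -3 + 16112 = 16109)
P - w((2 + 4)²) = 16109 - 7*(2 + 4)² = 16109 - 7*6² = 16109 - 7*36 = 16109 - 1*252 = 16109 - 252 = 15857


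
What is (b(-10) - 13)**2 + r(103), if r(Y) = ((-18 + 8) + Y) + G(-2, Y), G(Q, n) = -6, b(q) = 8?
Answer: 112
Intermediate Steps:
r(Y) = -16 + Y (r(Y) = ((-18 + 8) + Y) - 6 = (-10 + Y) - 6 = -16 + Y)
(b(-10) - 13)**2 + r(103) = (8 - 13)**2 + (-16 + 103) = (-5)**2 + 87 = 25 + 87 = 112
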